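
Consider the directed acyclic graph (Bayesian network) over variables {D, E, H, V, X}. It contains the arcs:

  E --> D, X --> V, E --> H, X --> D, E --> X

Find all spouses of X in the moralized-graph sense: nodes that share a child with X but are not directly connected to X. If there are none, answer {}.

{}

Children of X: D, V.
  D: E
  V: —
Excluding nodes already adjacent to X (D, E, V), the co-parent-only contribution is {}.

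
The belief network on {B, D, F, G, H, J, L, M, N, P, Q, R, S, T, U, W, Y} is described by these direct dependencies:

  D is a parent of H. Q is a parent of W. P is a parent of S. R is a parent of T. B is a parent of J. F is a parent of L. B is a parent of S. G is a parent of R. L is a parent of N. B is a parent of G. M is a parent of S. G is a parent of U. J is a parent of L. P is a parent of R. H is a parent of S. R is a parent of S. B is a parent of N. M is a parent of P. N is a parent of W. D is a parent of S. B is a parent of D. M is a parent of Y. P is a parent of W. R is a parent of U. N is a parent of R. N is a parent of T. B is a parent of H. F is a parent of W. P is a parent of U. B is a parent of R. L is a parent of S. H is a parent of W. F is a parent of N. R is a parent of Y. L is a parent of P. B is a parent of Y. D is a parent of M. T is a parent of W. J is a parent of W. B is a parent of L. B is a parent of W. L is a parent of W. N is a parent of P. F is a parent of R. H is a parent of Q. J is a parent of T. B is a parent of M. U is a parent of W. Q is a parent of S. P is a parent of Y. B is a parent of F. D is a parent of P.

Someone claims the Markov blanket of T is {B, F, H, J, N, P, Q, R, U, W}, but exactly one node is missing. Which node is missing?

L

Pa(T) = {J, N, R}.
Children of T: W.
Other parents of T's children:
  W's other parents are B, F, H, J, L, N, P, Q, U.
MB(T) = {B, F, H, J, L, N, P, Q, R, U, W}.
Comparing with the claimed set, L is missing.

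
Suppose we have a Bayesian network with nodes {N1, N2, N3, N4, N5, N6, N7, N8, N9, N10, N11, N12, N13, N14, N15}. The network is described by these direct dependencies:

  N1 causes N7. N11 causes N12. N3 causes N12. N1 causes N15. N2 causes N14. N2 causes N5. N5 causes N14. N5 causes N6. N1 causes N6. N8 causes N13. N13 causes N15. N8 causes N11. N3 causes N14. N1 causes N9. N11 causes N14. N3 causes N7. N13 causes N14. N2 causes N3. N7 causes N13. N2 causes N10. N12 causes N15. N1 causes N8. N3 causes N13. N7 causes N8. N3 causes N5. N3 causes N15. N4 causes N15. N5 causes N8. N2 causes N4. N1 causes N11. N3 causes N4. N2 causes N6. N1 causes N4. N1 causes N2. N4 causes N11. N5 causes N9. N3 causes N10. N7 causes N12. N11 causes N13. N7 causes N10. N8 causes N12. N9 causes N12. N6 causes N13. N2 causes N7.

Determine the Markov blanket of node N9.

Parents of N9: N1, N5.
Ch(N9) = {N12}.
Parents of each child, excluding N9:
  N12 also has parents N3, N7, N8, N11.
So the Markov blanket of N9 is {N1, N3, N5, N7, N8, N11, N12}.

{N1, N3, N5, N7, N8, N11, N12}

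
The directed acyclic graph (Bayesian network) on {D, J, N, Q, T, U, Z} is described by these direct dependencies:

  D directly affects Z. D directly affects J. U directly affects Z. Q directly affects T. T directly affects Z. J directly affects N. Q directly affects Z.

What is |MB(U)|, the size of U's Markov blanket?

4

Children of U: Z.
U has no parents.
Parents of each child, excluding U:
  Z: D, Q, T
MB(U) = {D, Q, T, Z}, which has 4 nodes.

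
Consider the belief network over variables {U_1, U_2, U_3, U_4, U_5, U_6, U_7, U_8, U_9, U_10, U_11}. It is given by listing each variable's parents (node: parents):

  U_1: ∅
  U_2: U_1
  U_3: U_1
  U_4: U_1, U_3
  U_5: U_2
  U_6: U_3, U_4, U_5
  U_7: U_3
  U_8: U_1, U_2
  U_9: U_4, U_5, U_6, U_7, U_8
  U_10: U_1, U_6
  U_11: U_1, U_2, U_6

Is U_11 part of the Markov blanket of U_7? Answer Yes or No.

Ch(U_7) = {U_9}.
Parents of U_7: U_3.
For each child, the remaining parents (spouses of U_7):
  U_9 also has parents U_4, U_5, U_6, U_8.
MB(U_7) = {U_3, U_4, U_5, U_6, U_8, U_9}; U_11 is not in this set.

No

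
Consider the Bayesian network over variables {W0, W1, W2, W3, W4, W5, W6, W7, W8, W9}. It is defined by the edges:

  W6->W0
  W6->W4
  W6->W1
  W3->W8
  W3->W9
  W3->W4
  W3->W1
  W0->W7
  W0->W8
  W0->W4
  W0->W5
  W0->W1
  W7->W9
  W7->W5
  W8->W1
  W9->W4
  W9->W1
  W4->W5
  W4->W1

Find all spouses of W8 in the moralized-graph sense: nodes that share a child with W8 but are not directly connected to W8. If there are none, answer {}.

Children of W8: W1.
  W1 also has parents W0, W3, W4, W6, W9.
Excluding nodes already adjacent to W8 (W0, W1, W3), the co-parent-only contribution is {W4, W6, W9}.

{W4, W6, W9}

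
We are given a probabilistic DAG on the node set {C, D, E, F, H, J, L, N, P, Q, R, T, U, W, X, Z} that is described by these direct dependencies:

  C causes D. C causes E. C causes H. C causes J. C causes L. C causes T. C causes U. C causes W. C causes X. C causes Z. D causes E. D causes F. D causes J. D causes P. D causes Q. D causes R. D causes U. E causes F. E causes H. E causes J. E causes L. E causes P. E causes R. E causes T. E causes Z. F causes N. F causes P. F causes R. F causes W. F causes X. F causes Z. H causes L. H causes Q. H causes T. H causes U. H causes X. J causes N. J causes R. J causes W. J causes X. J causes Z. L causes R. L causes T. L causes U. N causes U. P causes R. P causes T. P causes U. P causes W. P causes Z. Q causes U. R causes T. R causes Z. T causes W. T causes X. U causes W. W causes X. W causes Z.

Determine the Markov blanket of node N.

N's children: U.
Parents of N: F, J.
For each child, the remaining parents (spouses of N):
  U also has parents C, D, H, L, P, Q.
Union: {F, J} ∪ {U} ∪ {C, D, H, L, P, Q} = {C, D, F, H, J, L, P, Q, U}.

{C, D, F, H, J, L, P, Q, U}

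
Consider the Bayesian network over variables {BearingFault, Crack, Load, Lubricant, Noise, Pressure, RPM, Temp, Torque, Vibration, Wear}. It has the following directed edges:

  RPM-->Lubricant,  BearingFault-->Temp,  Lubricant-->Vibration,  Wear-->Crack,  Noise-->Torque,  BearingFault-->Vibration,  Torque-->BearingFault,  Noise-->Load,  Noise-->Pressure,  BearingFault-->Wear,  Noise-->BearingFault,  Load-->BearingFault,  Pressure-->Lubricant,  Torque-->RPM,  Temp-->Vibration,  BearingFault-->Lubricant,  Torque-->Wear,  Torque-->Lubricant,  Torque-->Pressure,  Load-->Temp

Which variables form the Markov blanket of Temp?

Temp has child Vibration.
Parents of Temp: BearingFault, Load.
Parents of each child, excluding Temp:
  Vibration also has parents BearingFault, Lubricant.
Taking the union gives {BearingFault, Load, Lubricant, Vibration}.

{BearingFault, Load, Lubricant, Vibration}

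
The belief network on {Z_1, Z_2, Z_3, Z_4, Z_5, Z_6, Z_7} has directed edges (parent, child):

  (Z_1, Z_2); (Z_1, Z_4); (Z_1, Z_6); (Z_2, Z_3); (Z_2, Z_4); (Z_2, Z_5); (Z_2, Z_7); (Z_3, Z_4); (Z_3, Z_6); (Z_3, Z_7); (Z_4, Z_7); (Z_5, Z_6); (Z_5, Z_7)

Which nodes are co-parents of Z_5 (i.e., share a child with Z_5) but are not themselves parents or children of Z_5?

Children of Z_5: Z_6, Z_7.
  Z_6 also has parents Z_1, Z_3.
  parents(Z_7) \ {Z_5} = {Z_2, Z_3, Z_4}.
Excluding nodes already adjacent to Z_5 (Z_2, Z_6, Z_7), the co-parent-only contribution is {Z_1, Z_3, Z_4}.

{Z_1, Z_3, Z_4}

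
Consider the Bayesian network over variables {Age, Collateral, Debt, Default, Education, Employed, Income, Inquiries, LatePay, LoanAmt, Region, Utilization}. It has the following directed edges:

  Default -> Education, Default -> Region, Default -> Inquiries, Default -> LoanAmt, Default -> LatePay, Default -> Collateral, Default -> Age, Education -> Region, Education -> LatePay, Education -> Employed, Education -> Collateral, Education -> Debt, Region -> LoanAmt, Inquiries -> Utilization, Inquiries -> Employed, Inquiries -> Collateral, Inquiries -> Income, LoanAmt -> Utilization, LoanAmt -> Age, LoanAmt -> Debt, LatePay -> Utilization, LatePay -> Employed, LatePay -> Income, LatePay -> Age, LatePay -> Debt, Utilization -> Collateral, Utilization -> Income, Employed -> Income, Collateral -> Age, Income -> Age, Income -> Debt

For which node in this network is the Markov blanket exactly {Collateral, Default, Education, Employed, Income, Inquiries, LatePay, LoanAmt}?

The target node must have every member of {Collateral, Default, Education, Employed, Income, Inquiries, LatePay, LoanAmt} as a parent, child, or co-parent, and no others.
Parents of Utilization: Inquiries, LatePay, LoanAmt; children: Collateral, Income; co-parents: Default, Education, Employed, Inquiries, LatePay.
These exactly cover the given set, so the node is Utilization.

Utilization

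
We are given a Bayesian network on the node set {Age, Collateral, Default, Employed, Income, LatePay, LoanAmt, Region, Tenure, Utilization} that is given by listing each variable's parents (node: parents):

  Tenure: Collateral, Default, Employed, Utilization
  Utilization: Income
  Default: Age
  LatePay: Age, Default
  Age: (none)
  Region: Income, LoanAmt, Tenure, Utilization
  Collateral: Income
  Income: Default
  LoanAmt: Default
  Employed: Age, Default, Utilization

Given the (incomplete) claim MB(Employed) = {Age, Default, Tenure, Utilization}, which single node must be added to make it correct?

Collateral

Recall MB(v) = parents ∪ children ∪ spouses, where spouses are the other parents of v's children.
Employed's parents: Age, Default, Utilization.
Employed's children: Tenure.
For each child, the remaining parents (spouses of Employed):
  parents(Tenure) \ {Employed} = {Collateral, Default, Utilization}.
MB(Employed) = {Age, Collateral, Default, Tenure, Utilization}.
Comparing with the claimed set, Collateral is missing.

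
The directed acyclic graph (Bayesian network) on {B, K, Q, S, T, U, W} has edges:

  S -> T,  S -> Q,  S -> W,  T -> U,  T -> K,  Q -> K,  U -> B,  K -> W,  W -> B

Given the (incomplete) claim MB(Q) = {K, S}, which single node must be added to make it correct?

Recall MB(v) = parents ∪ children ∪ spouses, where spouses are the other parents of v's children.
Q's children: K.
Q's parents: S.
Co-parents of Q (other parents of its children):
  K's other parent is T.
MB(Q) = {K, S, T}.
Comparing with the claimed set, T is missing.

T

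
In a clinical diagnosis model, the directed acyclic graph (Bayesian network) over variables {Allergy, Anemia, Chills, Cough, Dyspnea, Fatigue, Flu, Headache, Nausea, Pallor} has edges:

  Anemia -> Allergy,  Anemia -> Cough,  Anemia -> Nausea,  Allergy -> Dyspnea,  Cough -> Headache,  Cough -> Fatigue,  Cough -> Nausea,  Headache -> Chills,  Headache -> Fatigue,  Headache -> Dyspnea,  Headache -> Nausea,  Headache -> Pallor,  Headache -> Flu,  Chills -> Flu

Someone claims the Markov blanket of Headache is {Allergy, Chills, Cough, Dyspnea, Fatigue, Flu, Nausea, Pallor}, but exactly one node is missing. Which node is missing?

Recall MB(v) = parents ∪ children ∪ spouses, where spouses are the other parents of v's children.
Pa(Headache) = {Cough}.
Headache's children: Chills, Dyspnea, Fatigue, Flu, Nausea, Pallor.
For each child, the remaining parents (spouses of Headache):
  Chills: —
  Fatigue: Cough
  Dyspnea: Allergy
  Nausea: Anemia, Cough
  Pallor: —
  Flu: Chills
MB(Headache) = {Allergy, Anemia, Chills, Cough, Dyspnea, Fatigue, Flu, Nausea, Pallor}.
Comparing with the claimed set, Anemia is missing.

Anemia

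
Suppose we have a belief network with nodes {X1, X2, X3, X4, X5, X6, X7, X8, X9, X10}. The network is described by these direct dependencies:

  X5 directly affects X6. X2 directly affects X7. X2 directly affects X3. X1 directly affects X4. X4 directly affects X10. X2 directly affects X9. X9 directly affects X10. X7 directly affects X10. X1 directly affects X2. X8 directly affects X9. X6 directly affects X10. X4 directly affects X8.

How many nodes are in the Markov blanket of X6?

X6's children: X10.
Parents of X6: X5.
Parents of each child, excluding X6:
  parents(X10) \ {X6} = {X4, X7, X9}.
MB(X6) = {X4, X5, X7, X9, X10}, which has 5 nodes.

5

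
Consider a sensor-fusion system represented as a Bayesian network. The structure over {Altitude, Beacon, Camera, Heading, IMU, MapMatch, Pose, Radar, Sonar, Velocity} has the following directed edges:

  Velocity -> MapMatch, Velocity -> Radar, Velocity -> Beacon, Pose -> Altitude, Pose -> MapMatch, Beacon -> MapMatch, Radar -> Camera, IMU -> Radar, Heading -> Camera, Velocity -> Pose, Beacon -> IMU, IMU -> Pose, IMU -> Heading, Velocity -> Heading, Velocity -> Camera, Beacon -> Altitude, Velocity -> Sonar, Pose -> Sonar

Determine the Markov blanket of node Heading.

The Markov blanket of a node is its parents, its children, and the other parents of its children.
Heading has child Camera.
Heading has parents IMU, Velocity.
Parents of each child, excluding Heading:
  Camera: Radar, Velocity
So the Markov blanket of Heading is {Camera, IMU, Radar, Velocity}.

{Camera, IMU, Radar, Velocity}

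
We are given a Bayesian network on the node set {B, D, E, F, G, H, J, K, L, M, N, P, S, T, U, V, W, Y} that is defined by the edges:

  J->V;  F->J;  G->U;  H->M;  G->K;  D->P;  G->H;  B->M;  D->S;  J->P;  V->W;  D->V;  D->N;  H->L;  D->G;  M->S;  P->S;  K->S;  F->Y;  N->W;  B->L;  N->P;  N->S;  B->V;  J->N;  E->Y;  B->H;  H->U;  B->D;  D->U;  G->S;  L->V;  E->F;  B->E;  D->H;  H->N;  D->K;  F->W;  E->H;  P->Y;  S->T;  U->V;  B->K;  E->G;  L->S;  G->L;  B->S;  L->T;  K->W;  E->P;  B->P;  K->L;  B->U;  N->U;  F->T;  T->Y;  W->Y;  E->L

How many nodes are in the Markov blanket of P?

14

A node's Markov blanket = Pa ∪ Ch ∪ (parents of Ch other than the node itself).
P's parents: B, D, E, J, N.
Children of P: S, Y.
For each child, the remaining parents (spouses of P):
  S also has parents B, D, G, K, L, M, N.
  parents(Y) \ {P} = {E, F, T, W}.
MB(P) = {B, D, E, F, G, J, K, L, M, N, S, T, W, Y}, which has 14 nodes.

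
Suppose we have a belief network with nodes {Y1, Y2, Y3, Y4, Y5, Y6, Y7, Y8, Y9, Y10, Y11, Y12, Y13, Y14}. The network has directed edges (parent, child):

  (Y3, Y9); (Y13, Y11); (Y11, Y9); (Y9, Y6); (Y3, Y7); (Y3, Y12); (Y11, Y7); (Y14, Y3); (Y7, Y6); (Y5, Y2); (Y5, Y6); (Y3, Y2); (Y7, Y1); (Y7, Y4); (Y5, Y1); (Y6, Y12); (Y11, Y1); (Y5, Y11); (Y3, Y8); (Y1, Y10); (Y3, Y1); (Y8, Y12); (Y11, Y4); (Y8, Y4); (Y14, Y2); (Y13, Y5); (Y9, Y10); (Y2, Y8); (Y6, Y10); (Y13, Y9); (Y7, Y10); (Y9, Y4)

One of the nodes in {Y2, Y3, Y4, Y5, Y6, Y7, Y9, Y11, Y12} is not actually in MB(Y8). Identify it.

Y5

The Markov blanket of a node is its parents, its children, and the other parents of its children.
Children of Y8: Y4, Y12.
Y8's parents: Y2, Y3.
Co-parents of Y8 (other parents of its children):
  Y4 also has parents Y7, Y9, Y11.
  parents(Y12) \ {Y8} = {Y3, Y6}.
MB(Y8) = {Y2, Y3, Y4, Y6, Y7, Y9, Y11, Y12}.
Y5 is neither a parent, child, nor co-parent of Y8, so it does not belong.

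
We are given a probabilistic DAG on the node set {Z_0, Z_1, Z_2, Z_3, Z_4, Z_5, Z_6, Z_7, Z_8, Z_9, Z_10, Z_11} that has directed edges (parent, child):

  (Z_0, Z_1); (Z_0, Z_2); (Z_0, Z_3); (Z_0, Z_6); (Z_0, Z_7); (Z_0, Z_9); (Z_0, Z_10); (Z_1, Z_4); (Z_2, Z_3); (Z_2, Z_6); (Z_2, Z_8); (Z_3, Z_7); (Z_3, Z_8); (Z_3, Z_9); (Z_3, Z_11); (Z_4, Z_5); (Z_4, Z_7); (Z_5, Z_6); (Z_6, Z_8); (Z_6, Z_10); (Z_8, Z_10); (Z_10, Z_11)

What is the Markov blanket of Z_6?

{Z_0, Z_2, Z_3, Z_5, Z_8, Z_10}

Z_6 has parents Z_0, Z_2, Z_5.
Ch(Z_6) = {Z_8, Z_10}.
For each child, the remaining parents (spouses of Z_6):
  parents(Z_8) \ {Z_6} = {Z_2, Z_3}.
  parents(Z_10) \ {Z_6} = {Z_0, Z_8}.
Taking the union gives {Z_0, Z_2, Z_3, Z_5, Z_8, Z_10}.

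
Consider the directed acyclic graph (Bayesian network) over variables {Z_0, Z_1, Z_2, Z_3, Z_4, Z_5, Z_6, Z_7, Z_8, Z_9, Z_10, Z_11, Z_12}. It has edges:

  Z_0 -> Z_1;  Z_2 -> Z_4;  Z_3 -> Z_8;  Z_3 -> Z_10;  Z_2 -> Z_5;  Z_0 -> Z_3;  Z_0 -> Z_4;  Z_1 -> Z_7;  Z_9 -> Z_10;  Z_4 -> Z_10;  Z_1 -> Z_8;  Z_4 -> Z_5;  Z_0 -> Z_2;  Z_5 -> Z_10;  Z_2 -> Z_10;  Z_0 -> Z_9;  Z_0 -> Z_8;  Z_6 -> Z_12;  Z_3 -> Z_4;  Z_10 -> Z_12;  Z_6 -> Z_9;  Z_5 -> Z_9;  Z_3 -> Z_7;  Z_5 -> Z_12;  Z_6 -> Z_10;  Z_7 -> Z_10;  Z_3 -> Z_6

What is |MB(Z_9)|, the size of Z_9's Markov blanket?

8

By definition, MB(Z_9) is built from Z_9's parents, Z_9's children, and the co-parents of Z_9.
Z_9's parents: Z_0, Z_5, Z_6.
Z_9 has child Z_10.
Parents of each child, excluding Z_9:
  Z_10's other parents are Z_2, Z_3, Z_4, Z_5, Z_6, Z_7.
MB(Z_9) = {Z_0, Z_2, Z_3, Z_4, Z_5, Z_6, Z_7, Z_10}, which has 8 nodes.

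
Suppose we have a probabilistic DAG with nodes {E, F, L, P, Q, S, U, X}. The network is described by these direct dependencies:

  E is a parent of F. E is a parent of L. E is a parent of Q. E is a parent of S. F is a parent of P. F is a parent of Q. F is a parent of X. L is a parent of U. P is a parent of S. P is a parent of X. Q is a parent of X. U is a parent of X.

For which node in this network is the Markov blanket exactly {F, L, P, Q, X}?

The target node must have every member of {F, L, P, Q, X} as a parent, child, or co-parent, and no others.
Parents of U: L; children: X; co-parents: F, P, Q.
These exactly cover the given set, so the node is U.

U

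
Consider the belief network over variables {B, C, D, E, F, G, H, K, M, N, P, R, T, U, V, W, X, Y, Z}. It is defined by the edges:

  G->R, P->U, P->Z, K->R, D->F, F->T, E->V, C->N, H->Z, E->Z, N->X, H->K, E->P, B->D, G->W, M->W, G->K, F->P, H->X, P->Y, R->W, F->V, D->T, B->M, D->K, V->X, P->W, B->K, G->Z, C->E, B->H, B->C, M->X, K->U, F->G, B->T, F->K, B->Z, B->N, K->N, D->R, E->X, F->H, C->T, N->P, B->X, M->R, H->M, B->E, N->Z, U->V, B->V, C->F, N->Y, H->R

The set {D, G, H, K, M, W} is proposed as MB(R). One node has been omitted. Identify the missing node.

The Markov blanket of a node is its parents, its children, and the other parents of its children.
Parents of R: D, G, H, K, M.
Ch(R) = {W}.
Parents of each child, excluding R:
  parents(W) \ {R} = {G, M, P}.
MB(R) = {D, G, H, K, M, P, W}.
Comparing with the claimed set, P is missing.

P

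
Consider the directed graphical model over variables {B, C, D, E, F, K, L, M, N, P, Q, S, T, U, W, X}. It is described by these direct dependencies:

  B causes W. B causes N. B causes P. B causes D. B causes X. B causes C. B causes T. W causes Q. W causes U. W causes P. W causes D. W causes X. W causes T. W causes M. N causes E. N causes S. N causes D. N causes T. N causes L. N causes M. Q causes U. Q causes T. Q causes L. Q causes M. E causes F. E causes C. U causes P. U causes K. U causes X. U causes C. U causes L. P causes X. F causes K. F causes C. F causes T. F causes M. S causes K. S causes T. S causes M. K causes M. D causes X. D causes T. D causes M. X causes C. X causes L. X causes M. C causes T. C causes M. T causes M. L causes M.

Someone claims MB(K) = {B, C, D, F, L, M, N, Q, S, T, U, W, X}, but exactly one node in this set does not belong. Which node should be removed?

B

A node's Markov blanket = Pa ∪ Ch ∪ (parents of Ch other than the node itself).
K's children: M.
Parents of K: F, S, U.
Parents of each child, excluding K:
  M also has parents C, D, F, L, N, Q, S, T, W, X.
MB(K) = {C, D, F, L, M, N, Q, S, T, U, W, X}.
B is neither a parent, child, nor co-parent of K, so it does not belong.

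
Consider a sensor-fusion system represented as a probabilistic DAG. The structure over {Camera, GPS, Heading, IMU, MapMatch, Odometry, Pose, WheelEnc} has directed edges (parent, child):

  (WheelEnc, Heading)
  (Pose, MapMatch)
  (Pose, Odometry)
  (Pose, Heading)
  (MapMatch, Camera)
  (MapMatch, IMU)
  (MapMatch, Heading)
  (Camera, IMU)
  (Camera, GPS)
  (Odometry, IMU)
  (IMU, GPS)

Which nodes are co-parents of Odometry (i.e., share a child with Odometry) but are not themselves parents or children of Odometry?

{Camera, MapMatch}

Children of Odometry: IMU.
  parents(IMU) \ {Odometry} = {Camera, MapMatch}.
Excluding nodes already adjacent to Odometry (IMU, Pose), the co-parent-only contribution is {Camera, MapMatch}.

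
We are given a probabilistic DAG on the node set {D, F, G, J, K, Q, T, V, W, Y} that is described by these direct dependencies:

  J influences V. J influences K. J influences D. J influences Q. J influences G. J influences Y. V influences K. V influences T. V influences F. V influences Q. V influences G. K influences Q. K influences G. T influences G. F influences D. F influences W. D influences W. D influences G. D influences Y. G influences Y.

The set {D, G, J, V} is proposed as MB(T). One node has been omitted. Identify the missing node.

Recall MB(v) = parents ∪ children ∪ spouses, where spouses are the other parents of v's children.
Ch(T) = {G}.
T has parent V.
Co-parents of T (other parents of its children):
  G's other parents are D, J, K, V.
MB(T) = {D, G, J, K, V}.
Comparing with the claimed set, K is missing.

K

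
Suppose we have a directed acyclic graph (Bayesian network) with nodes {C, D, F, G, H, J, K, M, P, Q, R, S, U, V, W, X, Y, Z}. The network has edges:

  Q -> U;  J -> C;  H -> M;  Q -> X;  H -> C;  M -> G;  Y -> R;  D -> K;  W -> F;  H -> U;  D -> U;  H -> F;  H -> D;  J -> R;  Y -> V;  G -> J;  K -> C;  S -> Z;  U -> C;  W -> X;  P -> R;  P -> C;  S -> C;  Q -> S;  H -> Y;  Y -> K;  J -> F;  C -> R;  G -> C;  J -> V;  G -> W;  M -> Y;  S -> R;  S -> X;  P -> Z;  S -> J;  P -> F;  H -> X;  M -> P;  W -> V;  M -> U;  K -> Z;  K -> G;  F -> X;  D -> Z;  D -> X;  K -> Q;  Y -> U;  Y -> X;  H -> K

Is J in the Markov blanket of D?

By definition, MB(D) is built from D's parents, D's children, and the co-parents of D.
Pa(D) = {H}.
Children of D: K, U, X, Z.
For each child, the remaining parents (spouses of D):
  parents(K) \ {D} = {H, Y}.
  U's other parents are H, M, Q, Y.
  Z also has parents K, P, S.
  X's other parents are F, H, Q, S, W, Y.
MB(D) = {F, H, K, M, P, Q, S, U, W, X, Y, Z}; J is not in this set.

No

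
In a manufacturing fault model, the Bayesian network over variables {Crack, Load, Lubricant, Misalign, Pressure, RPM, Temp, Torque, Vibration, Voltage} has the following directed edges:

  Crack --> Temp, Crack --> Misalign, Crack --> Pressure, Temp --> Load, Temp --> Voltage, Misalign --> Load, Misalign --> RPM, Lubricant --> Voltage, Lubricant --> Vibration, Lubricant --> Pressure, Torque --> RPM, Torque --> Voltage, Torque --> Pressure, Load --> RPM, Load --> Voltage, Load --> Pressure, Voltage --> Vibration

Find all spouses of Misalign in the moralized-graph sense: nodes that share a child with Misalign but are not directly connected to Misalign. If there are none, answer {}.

Children of Misalign: Load, RPM.
  Load's other parent is Temp.
  parents(RPM) \ {Misalign} = {Load, Torque}.
Excluding nodes already adjacent to Misalign (Crack, Load, RPM), the co-parent-only contribution is {Temp, Torque}.

{Temp, Torque}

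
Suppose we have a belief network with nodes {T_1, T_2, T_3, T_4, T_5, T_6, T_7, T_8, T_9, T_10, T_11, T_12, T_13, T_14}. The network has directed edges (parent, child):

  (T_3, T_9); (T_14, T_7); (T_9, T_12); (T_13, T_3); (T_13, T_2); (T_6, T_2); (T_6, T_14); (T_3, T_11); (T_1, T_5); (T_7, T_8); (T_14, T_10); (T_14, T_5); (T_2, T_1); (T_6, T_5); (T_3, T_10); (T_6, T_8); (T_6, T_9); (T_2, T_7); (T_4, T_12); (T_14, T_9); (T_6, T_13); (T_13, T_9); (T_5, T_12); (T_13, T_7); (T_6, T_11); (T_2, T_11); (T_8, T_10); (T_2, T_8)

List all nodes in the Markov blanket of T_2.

{T_1, T_3, T_6, T_7, T_8, T_11, T_13, T_14}

T_2 has children T_1, T_7, T_8, T_11.
T_2's parents: T_6, T_13.
For each child, the remaining parents (spouses of T_2):
  T_1: no additional parents.
  parents(T_7) \ {T_2} = {T_13, T_14}.
  parents(T_8) \ {T_2} = {T_6, T_7}.
  parents(T_11) \ {T_2} = {T_3, T_6}.
Taking the union gives {T_1, T_3, T_6, T_7, T_8, T_11, T_13, T_14}.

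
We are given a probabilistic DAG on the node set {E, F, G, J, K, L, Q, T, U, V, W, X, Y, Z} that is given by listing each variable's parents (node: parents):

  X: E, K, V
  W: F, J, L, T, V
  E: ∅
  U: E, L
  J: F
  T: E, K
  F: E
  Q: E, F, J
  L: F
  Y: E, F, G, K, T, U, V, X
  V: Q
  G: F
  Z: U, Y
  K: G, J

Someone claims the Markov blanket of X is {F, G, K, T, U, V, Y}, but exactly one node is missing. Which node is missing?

The Markov blanket of a node is its parents, its children, and the other parents of its children.
X's children: Y.
Pa(X) = {E, K, V}.
Other parents of X's children:
  Y also has parents E, F, G, K, T, U, V.
MB(X) = {E, F, G, K, T, U, V, Y}.
Comparing with the claimed set, E is missing.

E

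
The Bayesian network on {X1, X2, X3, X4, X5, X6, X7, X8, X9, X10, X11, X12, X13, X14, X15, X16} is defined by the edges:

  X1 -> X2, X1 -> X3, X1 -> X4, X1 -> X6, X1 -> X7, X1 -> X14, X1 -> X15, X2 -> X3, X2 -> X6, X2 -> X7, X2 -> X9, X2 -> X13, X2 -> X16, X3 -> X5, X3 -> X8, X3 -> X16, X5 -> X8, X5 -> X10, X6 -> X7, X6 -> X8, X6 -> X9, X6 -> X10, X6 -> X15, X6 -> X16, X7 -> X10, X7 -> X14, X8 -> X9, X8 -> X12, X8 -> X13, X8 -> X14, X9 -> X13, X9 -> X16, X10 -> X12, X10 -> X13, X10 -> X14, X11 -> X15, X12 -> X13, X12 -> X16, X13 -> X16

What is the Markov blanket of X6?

X6 has children X7, X8, X9, X10, X15, X16.
X6 has parents X1, X2.
Parents of each child, excluding X6:
  X7: X1, X2
  X8: X3, X5
  X9: X2, X8
  X10: X5, X7
  X15: X1, X11
  X16: X2, X3, X9, X12, X13
So the Markov blanket of X6 is {X1, X2, X3, X5, X7, X8, X9, X10, X11, X12, X13, X15, X16}.

{X1, X2, X3, X5, X7, X8, X9, X10, X11, X12, X13, X15, X16}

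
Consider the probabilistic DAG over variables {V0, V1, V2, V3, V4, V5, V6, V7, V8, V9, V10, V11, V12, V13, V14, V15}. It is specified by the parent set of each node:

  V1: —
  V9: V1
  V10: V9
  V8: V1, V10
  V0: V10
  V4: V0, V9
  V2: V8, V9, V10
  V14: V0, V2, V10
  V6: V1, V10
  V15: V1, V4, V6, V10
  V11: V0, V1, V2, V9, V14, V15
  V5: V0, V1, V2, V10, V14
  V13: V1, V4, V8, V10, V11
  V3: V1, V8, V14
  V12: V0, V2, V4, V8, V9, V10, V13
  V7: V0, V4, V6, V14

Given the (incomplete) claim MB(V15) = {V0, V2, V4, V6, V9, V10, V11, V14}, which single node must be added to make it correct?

V1

Pa(V15) = {V1, V4, V6, V10}.
Children of V15: V11.
For each child, the remaining parents (spouses of V15):
  parents(V11) \ {V15} = {V0, V1, V2, V9, V14}.
MB(V15) = {V0, V1, V2, V4, V6, V9, V10, V11, V14}.
Comparing with the claimed set, V1 is missing.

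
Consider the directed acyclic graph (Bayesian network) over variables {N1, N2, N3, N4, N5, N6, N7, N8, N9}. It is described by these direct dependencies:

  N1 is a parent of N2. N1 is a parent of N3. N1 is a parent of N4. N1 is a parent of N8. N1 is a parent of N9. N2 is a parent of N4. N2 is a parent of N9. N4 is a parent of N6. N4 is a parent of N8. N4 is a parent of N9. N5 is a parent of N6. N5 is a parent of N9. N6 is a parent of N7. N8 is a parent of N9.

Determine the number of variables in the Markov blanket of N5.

A node's Markov blanket = Pa ∪ Ch ∪ (parents of Ch other than the node itself).
N5's parents: none.
N5's children: N6, N9.
For each child, the remaining parents (spouses of N5):
  N6's other parent is N4.
  parents(N9) \ {N5} = {N1, N2, N4, N8}.
MB(N5) = {N1, N2, N4, N6, N8, N9}, which has 6 nodes.

6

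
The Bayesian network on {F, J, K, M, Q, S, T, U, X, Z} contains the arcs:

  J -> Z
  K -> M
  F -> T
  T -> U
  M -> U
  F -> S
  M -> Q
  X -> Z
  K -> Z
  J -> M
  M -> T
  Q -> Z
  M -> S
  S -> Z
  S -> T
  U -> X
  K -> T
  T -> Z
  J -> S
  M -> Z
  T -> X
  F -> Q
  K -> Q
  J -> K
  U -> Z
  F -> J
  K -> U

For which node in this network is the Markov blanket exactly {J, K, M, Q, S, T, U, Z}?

X

The target node must have every member of {J, K, M, Q, S, T, U, Z} as a parent, child, or co-parent, and no others.
Parents of X: T, U; children: Z; co-parents: J, K, M, Q, S, T, U.
These exactly cover the given set, so the node is X.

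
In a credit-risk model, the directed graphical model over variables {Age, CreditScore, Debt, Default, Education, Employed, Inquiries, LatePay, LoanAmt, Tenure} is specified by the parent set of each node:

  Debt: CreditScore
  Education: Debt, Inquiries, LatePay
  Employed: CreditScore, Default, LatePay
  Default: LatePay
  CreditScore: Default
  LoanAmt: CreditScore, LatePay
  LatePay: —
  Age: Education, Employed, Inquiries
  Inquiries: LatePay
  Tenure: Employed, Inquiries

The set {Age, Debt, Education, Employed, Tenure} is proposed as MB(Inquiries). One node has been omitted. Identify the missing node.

LatePay

The Markov blanket of a node is its parents, its children, and the other parents of its children.
Ch(Inquiries) = {Age, Education, Tenure}.
Inquiries has parent LatePay.
Other parents of Inquiries's children:
  Education: Debt, LatePay
  Age: Education, Employed
  Tenure: Employed
MB(Inquiries) = {Age, Debt, Education, Employed, LatePay, Tenure}.
Comparing with the claimed set, LatePay is missing.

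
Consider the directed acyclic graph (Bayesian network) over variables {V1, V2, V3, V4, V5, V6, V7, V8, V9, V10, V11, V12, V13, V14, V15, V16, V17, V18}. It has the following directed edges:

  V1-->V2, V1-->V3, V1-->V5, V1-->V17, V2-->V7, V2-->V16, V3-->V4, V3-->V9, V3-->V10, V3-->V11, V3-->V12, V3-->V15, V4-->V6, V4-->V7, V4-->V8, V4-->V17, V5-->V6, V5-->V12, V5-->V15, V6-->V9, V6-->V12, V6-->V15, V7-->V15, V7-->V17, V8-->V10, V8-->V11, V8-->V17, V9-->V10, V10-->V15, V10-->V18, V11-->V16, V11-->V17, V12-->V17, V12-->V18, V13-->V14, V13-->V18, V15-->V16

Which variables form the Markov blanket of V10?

A node's Markov blanket = Pa ∪ Ch ∪ (parents of Ch other than the node itself).
V10 has parents V3, V8, V9.
V10's children: V15, V18.
Other parents of V10's children:
  V15's other parents are V3, V5, V6, V7.
  V18's other parents are V12, V13.
So the Markov blanket of V10 is {V3, V5, V6, V7, V8, V9, V12, V13, V15, V18}.

{V3, V5, V6, V7, V8, V9, V12, V13, V15, V18}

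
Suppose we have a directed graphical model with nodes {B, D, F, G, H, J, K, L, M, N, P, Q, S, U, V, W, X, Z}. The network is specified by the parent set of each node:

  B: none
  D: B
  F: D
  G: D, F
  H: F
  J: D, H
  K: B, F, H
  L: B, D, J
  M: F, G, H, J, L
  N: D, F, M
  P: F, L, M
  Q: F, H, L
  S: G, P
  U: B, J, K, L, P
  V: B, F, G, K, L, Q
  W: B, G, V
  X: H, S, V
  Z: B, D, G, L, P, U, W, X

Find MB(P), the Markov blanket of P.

By definition, MB(P) is built from P's parents, P's children, and the co-parents of P.
P's parents: F, L, M.
P has children S, U, Z.
Parents of each child, excluding P:
  S: G
  U: B, J, K, L
  Z: B, D, G, L, U, W, X
Taking the union gives {B, D, F, G, J, K, L, M, S, U, W, X, Z}.

{B, D, F, G, J, K, L, M, S, U, W, X, Z}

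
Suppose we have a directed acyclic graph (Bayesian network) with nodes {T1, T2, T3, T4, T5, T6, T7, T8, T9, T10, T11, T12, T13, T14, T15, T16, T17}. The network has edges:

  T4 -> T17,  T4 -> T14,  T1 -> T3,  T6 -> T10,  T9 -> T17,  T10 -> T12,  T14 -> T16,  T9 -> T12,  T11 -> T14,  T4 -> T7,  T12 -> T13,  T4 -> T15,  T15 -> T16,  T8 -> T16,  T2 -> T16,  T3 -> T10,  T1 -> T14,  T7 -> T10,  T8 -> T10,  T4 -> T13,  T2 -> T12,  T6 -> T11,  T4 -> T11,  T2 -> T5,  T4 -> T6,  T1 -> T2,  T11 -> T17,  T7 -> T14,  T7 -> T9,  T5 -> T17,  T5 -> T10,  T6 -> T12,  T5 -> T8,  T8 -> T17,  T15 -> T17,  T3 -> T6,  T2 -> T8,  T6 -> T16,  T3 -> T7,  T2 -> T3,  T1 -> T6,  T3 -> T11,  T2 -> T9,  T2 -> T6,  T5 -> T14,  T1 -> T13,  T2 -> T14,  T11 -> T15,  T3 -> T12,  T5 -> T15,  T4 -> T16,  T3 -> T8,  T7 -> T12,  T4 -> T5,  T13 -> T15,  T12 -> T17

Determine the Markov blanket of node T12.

Pa(T12) = {T2, T3, T6, T7, T9, T10}.
Children of T12: T13, T17.
Parents of each child, excluding T12:
  parents(T13) \ {T12} = {T1, T4}.
  parents(T17) \ {T12} = {T4, T5, T8, T9, T11, T15}.
MB(T12) = {T1, T2, T3, T4, T5, T6, T7, T8, T9, T10, T11, T13, T15, T17}.

{T1, T2, T3, T4, T5, T6, T7, T8, T9, T10, T11, T13, T15, T17}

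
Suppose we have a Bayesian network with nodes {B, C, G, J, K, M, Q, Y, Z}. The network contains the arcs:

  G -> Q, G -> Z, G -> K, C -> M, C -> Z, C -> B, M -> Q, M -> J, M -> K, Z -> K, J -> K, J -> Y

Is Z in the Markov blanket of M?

Yes

Z is a co-parent of M: both are parents of K.
So Z ∈ MB(M).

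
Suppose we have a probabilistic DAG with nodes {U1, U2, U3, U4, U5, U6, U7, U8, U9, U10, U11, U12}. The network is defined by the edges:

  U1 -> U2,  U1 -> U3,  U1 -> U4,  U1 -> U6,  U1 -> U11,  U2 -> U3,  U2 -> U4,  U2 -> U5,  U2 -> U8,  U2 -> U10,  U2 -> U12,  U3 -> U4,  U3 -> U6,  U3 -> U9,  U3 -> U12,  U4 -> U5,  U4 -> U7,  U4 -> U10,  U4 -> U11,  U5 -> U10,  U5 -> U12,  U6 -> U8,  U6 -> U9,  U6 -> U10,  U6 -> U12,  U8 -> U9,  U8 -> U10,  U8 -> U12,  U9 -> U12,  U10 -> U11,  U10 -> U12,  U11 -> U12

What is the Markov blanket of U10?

{U1, U2, U3, U4, U5, U6, U8, U9, U11, U12}

U10's parents: U2, U4, U5, U6, U8.
Children of U10: U11, U12.
Co-parents of U10 (other parents of its children):
  U11: U1, U4
  U12: U2, U3, U5, U6, U8, U9, U11
Taking the union gives {U1, U2, U3, U4, U5, U6, U8, U9, U11, U12}.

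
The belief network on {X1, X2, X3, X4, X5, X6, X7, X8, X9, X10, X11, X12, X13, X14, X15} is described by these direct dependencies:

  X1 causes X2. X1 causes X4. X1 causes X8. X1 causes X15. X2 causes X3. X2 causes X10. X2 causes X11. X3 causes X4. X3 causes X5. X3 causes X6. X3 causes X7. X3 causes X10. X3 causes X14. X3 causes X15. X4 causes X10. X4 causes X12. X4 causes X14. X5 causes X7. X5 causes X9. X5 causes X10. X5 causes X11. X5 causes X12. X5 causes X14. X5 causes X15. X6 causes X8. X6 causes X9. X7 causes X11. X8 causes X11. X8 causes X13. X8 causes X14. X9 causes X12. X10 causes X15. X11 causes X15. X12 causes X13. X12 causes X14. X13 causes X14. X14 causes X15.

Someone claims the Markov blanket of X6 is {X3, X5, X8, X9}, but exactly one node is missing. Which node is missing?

X1

X6 has children X8, X9.
X6 has parent X3.
Co-parents of X6 (other parents of its children):
  parents(X8) \ {X6} = {X1}.
  parents(X9) \ {X6} = {X5}.
MB(X6) = {X1, X3, X5, X8, X9}.
Comparing with the claimed set, X1 is missing.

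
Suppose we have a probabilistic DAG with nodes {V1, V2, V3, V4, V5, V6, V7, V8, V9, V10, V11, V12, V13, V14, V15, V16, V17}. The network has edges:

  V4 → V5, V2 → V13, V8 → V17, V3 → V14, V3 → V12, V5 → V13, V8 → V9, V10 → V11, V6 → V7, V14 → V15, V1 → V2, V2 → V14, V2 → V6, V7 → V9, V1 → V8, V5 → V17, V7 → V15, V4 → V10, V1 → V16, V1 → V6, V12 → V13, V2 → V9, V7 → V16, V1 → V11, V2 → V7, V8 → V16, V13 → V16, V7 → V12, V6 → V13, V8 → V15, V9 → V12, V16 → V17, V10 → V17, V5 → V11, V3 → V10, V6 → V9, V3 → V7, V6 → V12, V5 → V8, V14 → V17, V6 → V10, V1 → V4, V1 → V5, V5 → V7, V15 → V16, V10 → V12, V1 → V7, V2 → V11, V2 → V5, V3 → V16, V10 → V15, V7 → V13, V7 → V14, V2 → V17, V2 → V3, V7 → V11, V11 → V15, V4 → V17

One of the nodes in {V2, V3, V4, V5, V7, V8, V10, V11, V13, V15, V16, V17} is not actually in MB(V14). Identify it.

V13

Pa(V14) = {V2, V3, V7}.
Ch(V14) = {V15, V17}.
Parents of each child, excluding V14:
  V15: V7, V8, V10, V11
  V17: V2, V4, V5, V8, V10, V16
MB(V14) = {V2, V3, V4, V5, V7, V8, V10, V11, V15, V16, V17}.
V13 is neither a parent, child, nor co-parent of V14, so it does not belong.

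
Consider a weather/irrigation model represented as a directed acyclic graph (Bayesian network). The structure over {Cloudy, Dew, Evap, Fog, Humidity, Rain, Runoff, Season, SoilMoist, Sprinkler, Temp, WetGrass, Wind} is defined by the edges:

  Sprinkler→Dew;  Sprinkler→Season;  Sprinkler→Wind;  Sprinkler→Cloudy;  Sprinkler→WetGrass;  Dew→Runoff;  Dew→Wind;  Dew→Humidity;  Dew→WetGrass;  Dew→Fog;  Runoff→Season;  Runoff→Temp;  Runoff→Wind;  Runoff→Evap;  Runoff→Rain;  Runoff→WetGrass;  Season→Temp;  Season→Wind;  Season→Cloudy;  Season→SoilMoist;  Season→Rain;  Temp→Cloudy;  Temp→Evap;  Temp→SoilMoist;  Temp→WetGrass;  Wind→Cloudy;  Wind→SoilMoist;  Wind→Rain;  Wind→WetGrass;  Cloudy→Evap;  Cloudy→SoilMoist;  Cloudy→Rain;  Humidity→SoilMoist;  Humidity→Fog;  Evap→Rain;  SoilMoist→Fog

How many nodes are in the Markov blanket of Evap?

Recall MB(v) = parents ∪ children ∪ spouses, where spouses are the other parents of v's children.
Evap has child Rain.
Evap has parents Cloudy, Runoff, Temp.
Other parents of Evap's children:
  Rain: Cloudy, Runoff, Season, Wind
MB(Evap) = {Cloudy, Rain, Runoff, Season, Temp, Wind}, which has 6 nodes.

6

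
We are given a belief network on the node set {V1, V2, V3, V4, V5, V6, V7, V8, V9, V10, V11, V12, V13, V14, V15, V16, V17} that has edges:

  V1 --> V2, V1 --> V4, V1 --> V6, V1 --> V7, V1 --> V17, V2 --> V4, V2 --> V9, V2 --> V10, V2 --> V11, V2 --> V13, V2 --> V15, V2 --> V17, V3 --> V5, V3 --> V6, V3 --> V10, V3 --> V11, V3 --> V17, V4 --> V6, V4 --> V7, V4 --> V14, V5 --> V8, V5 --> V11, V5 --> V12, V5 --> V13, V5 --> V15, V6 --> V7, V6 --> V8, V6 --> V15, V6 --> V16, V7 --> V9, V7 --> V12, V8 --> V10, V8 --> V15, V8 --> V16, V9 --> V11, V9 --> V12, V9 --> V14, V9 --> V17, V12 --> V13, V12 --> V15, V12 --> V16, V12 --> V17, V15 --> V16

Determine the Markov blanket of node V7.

V7 has parents V1, V4, V6.
Ch(V7) = {V9, V12}.
Parents of each child, excluding V7:
  V9's other parent is V2.
  V12 also has parents V5, V9.
MB(V7) = {V1, V2, V4, V5, V6, V9, V12}.

{V1, V2, V4, V5, V6, V9, V12}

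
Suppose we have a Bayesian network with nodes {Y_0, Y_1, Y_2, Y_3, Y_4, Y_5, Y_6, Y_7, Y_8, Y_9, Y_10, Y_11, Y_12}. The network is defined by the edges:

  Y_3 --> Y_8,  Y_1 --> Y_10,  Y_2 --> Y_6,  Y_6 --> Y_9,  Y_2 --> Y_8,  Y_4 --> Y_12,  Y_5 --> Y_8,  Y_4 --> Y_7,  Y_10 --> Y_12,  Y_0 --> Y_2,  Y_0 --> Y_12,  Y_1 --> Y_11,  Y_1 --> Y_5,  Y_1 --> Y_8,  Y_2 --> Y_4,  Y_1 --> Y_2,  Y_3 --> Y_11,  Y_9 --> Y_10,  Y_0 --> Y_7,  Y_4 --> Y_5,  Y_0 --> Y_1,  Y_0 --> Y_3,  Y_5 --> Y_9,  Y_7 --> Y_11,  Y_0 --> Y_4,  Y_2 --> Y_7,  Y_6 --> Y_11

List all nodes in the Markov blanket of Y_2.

{Y_0, Y_1, Y_3, Y_4, Y_5, Y_6, Y_7, Y_8}

By definition, MB(Y_2) is built from Y_2's parents, Y_2's children, and the co-parents of Y_2.
Parents of Y_2: Y_0, Y_1.
Y_2's children: Y_4, Y_6, Y_7, Y_8.
Co-parents of Y_2 (other parents of its children):
  Y_4: Y_0
  Y_6: —
  Y_7: Y_0, Y_4
  Y_8: Y_1, Y_3, Y_5
So the Markov blanket of Y_2 is {Y_0, Y_1, Y_3, Y_4, Y_5, Y_6, Y_7, Y_8}.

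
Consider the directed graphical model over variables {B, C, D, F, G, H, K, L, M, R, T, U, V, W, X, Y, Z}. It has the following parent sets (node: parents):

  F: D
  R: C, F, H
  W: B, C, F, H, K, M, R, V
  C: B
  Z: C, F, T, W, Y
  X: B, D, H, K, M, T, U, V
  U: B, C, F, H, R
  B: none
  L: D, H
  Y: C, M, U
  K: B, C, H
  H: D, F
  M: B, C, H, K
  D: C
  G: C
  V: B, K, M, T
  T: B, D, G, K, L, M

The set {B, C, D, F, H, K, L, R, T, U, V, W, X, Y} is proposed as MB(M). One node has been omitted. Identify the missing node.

G

M has parents B, C, H, K.
M has children T, V, W, X, Y.
Co-parents of M (other parents of its children):
  T's other parents are B, D, G, K, L.
  V also has parents B, K, T.
  parents(W) \ {M} = {B, C, F, H, K, R, V}.
  X's other parents are B, D, H, K, T, U, V.
  parents(Y) \ {M} = {C, U}.
MB(M) = {B, C, D, F, G, H, K, L, R, T, U, V, W, X, Y}.
Comparing with the claimed set, G is missing.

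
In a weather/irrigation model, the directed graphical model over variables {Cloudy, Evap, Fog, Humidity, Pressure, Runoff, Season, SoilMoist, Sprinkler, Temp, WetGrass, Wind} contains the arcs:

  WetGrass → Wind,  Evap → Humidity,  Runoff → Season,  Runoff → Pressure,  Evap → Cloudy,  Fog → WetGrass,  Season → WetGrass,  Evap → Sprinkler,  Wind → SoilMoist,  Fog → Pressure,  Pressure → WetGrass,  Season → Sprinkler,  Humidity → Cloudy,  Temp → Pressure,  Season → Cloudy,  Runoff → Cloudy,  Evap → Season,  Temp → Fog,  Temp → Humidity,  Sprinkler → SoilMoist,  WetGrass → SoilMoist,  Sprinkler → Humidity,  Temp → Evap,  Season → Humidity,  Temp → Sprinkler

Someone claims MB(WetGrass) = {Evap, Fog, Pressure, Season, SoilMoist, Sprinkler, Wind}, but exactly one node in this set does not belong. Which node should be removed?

Evap

A node's Markov blanket = Pa ∪ Ch ∪ (parents of Ch other than the node itself).
Parents of WetGrass: Fog, Pressure, Season.
WetGrass has children SoilMoist, Wind.
Co-parents of WetGrass (other parents of its children):
  Wind: no additional parents.
  SoilMoist also has parents Sprinkler, Wind.
MB(WetGrass) = {Fog, Pressure, Season, SoilMoist, Sprinkler, Wind}.
Evap is neither a parent, child, nor co-parent of WetGrass, so it does not belong.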